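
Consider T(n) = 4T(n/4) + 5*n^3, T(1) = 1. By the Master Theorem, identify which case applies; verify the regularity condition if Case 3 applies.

a=4, b=4, f(n)=5*n^3.
log_4(4) = 1 < 3.
f(n) = Omega(n^(1+epsilon)) for some epsilon > 0, so Case 3 is the candidate.
Regularity: a*f(n/b) = 4*5*(n/4)^3 = (4/64)*5*n^3 <= c*f(n) with c = 4/64 < 1. Satisfied.
Case 3: T(n) = Theta(n^3).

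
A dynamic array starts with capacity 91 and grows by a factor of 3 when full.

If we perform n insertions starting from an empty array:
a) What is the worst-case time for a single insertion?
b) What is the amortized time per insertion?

(a) Worst-case single insertion: O(n) -- when the array is full at capacity c, the resize copies all c elements, and c can be Theta(n).
(b) Resizes happen at sizes 91, 273, 819, ... Total copy cost for n insertions: 91 + 273 + ... = O(n) (geometric series with ratio 1/3). Amortized cost per insertion: O(n)/n = O(1).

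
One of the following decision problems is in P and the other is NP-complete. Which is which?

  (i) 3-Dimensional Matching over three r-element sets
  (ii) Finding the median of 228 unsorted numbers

(i) is NP-complete: one of Karp's 21 NP-complete problems.
(ii) is P: linear-time selection (median-of-medians) runs in O(n).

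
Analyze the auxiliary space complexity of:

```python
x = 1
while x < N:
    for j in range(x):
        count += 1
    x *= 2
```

Space complexity: O(1).
Only a constant amount of auxiliary storage is used; nothing grows with n.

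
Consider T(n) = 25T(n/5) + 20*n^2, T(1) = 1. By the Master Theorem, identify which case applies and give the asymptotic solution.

a=25, b=5, f(n)=20*n^2.
log_5(25) = 2, so n^(log_b(a)) = n^2.
f(n) = Theta(n^2), so Case 2 applies.
T(n) = Theta(n^2 log n).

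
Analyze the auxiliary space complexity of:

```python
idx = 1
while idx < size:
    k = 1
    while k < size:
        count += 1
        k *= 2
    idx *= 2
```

Space complexity: O(1).
Only a constant amount of auxiliary storage is used; nothing grows with n.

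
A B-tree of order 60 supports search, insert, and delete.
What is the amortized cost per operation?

B-tree of order 60 has height O(log_60 n). Each operation traverses the tree height. Splits during insert and merges during delete are O(1) each and occur at most once per level. Total cost per operation: O(log_60 n).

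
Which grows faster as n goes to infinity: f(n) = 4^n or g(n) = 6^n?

g(n) = 6^n grows faster: (6/4)^n -> infinity since 6/4 > 1.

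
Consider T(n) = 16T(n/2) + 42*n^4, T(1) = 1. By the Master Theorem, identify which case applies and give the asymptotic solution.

a=16, b=2, f(n)=42*n^4.
log_2(16) = 4, so n^(log_b(a)) = n^4.
f(n) = Theta(n^4), so Case 2 applies.
T(n) = Theta(n^4 log n).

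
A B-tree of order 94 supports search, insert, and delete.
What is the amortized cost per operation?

B-tree of order 94 has height O(log_94 n). Each operation traverses the tree height. Splits during insert and merges during delete are O(1) each and occur at most once per level. Total cost per operation: O(log_94 n).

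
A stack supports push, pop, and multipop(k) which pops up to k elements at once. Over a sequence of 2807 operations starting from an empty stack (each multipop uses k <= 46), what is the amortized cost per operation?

Each element is pushed exactly once and popped at most once (whether by pop or as part of a multipop). So the total number of individual pops over the whole sequence is at most the number of pushes, which is at most 2807. Total work <= 2 * 2807, hence O(1) amortized per operation.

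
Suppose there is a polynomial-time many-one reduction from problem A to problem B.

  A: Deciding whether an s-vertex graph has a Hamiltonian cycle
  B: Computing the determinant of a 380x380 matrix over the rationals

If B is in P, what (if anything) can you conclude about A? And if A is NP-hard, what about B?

A poly-time reduction A <=_p B means any A-instance can be transformed to a B-instance in poly time.
If B is in P: compose the reduction with B's poly-time algorithm to solve A in poly time, so A is in P.
If A is NP-hard: every NP problem reduces to A, which reduces to B; composing reductions, every NP problem reduces to B, so B is NP-hard.
(Here in fact A is NP-complete and B is in P, so no such reduction is known -- its existence would imply P = NP; the analysis concerns only what the assumed reduction would or would not let you conclude.)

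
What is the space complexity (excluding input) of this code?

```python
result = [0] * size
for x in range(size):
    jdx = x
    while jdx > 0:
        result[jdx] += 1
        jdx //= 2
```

Space complexity: O(n).
Auxiliary storage grows linearly with the input size n in the worst case.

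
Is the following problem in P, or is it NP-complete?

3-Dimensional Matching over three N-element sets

This problem is NP-complete: one of Karp's 21 NP-complete problems.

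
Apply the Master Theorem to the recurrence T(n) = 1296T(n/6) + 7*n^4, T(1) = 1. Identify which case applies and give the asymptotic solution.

a=1296, b=6, f(n)=7*n^4.
log_6(1296) = 4, so n^(log_b(a)) = n^4.
f(n) = Theta(n^4), so Case 2 applies.
T(n) = Theta(n^4 log n).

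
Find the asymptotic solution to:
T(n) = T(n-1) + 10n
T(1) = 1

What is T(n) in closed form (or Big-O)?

Unrolling: T(n) = 1 + 10*(2 + 3 + ... + n) = 1 + 10*(n(n+1)/2 - 1) = O(n^2).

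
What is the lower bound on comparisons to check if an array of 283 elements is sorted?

To verify 283 elements are sorted, we must compare each consecutive pair. Skipping any pair allows an adversary to swap them. Therefore 282 comparisons are necessary and sufficient.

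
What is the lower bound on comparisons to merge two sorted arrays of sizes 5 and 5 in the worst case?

Adversary: with |5 - 5| <= 1 the inputs can be fully interleaved so that every adjacent pair in the merged output comes from different arrays. Then each of the 9 adjacent pairs must be directly compared, or the algorithm cannot determine their relative order. Standard merge meets this bound.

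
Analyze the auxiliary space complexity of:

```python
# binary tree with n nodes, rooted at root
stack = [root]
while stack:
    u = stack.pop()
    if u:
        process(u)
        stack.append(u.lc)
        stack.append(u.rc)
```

Space complexity: O(n).
Auxiliary storage grows linearly with the input size n in the worst case.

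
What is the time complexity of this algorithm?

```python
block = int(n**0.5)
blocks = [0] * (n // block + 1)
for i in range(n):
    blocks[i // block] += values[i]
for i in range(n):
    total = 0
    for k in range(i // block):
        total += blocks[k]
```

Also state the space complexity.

Time complexity: O(n * sqrt(n)).
Space complexity: O(sqrt(n)).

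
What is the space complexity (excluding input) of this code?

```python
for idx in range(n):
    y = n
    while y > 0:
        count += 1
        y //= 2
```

Space complexity: O(1).
Only a constant amount of auxiliary storage is used; nothing grows with n.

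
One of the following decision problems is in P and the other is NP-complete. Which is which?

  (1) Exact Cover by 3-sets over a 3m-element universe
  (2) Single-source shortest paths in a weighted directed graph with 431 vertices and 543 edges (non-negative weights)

(1) is NP-complete: one of Karp's 21 NP-complete problems.
(2) is P: Dijkstra's algorithm runs in O((V+E) log V).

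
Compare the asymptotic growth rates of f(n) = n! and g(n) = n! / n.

f(n) = n! grows faster: the ratio n!/(n!/n) = n -> infinity.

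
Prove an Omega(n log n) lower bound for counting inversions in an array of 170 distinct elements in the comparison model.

Decision-tree argument: at any leaf, the comparisons made (with transitivity) must totally order all 170 elements -- otherwise some pair (i,j) is unordered, and an adversary can present two inputs agreeing on every comparison made but with that pair flipped, changing the inversion count by 1, so the leaf's output is wrong on one of them. Hence the tree has >= 170! leaves and height >= log_2(170!) = Omega(n log n). Modified merge sort achieves O(n log n).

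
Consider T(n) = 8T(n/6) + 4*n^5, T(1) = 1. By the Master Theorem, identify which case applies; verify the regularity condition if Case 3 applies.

a=8, b=6, f(n)=4*n^5.
log_6(8) = 1.161 < 5.
f(n) = Omega(n^(1.161+epsilon)) for some epsilon > 0, so Case 3 is the candidate.
Regularity: a*f(n/b) = 8*4*(n/6)^5 = (8/7776)*4*n^5 <= c*f(n) with c = 8/7776 < 1. Satisfied.
Case 3: T(n) = Theta(n^5).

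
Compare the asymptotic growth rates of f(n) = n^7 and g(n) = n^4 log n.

f(n) = n^7 grows faster: n^7 / (n^4 log n) = n^3/log n -> infinity.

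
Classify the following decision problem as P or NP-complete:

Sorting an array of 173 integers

This problem is in P: merge sort runs in O(n log n).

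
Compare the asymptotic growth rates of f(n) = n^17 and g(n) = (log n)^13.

f(n) = n^17 grows faster: any positive polynomial dominates any polylog.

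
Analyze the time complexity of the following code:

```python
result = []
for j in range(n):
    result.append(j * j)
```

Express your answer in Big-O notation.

Time complexity: O(n).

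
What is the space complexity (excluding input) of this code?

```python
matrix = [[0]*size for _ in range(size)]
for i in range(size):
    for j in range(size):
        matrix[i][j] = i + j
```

Space complexity: O(n^2).
A 2D structure of size n x n is allocated.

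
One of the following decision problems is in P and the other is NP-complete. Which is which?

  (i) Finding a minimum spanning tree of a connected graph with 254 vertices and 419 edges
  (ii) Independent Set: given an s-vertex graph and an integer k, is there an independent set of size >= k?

(i) is P: Kruskal's / Prim's algorithms run in polynomial time.
(ii) is NP-complete: complement of Clique (with k part of the input).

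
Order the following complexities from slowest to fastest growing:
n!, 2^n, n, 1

Ordered by growth rate: 1 < n < 2^n < n!.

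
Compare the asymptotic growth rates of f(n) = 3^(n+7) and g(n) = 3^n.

f(n) = 3^(n+7) and g(n) = 3^n are Theta of each other: 3^(n+7) = 3^7 * 3^n = Theta(3^n).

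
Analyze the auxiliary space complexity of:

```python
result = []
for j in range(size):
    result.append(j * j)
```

Space complexity: O(n).
Auxiliary storage grows linearly with the input size n in the worst case.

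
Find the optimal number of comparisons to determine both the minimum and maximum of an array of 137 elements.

Naive approach: 272 comparisons (136 for max + 136 for min).
Optimal: Compare elements in pairs first (floor(n/2) = 68 comparisons), then find max among winners and min among losers (68 comparisons each).
Total: ceil(3n/2) - 2 = 204 comparisons. An adversary argument shows this is also a lower bound.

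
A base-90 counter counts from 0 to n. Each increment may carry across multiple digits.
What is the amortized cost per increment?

Digit at position i changes every 90^i increments. Total digit changes over n increments: n * 90/(90-1) = O(n). Amortized: O(1).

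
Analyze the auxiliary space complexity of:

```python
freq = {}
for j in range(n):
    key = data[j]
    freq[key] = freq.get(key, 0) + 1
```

Space complexity: O(n).
Auxiliary storage grows linearly with the input size n in the worst case.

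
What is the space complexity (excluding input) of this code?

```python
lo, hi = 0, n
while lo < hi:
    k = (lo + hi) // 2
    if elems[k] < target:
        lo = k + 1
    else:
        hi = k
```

Space complexity: O(1).
Only a constant amount of auxiliary storage is used; nothing grows with n.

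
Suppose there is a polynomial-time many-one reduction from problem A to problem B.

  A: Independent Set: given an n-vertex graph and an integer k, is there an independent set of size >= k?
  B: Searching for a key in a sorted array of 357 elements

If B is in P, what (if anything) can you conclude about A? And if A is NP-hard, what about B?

A poly-time reduction A <=_p B means any A-instance can be transformed to a B-instance in poly time.
If B is in P: compose the reduction with B's poly-time algorithm to solve A in poly time, so A is in P.
If A is NP-hard: every NP problem reduces to A, which reduces to B; composing reductions, every NP problem reduces to B, so B is NP-hard.
(Here in fact A is NP-complete and B is in P, so no such reduction is known -- its existence would imply P = NP; the analysis concerns only what the assumed reduction would or would not let you conclude.)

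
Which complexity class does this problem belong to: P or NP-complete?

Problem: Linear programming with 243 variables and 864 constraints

This problem is in P: the ellipsoid and interior-point methods run in polynomial time.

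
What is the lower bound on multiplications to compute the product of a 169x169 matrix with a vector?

A 169x169 matrix-vector product has 169 inner products of length 169. Output depends on all 169^2 = 28561 matrix entries. At least 28561 multiplications needed.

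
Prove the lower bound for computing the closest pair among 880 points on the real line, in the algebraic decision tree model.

Reduction from element distinctness: given 880 reals, the closest-pair distance is 0 iff two are equal. Element distinctness has an Omega(n log n) lower bound in the algebraic decision tree model (Ben-Or). Therefore closest pair on a line also requires Omega(n log n). Sorting then a linear scan achieves this.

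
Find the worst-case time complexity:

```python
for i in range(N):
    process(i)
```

Time complexity: O(n).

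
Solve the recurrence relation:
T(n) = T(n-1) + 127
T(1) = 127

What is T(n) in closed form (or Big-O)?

Unrolling: T(n) = T(n-1) + 127 = T(n-2) + 2*127 = ... = T(1) + (n-1)*127 = 127 + (n-1)*127 = 127n.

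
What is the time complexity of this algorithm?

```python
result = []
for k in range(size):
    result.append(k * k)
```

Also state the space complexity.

Time complexity: O(n).
Space complexity: O(n).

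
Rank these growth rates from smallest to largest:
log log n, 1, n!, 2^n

Ordered by growth rate: 1 < log log n < 2^n < n!.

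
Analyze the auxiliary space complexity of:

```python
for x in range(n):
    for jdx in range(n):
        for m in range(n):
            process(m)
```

Space complexity: O(1).
Only a constant amount of auxiliary storage is used; nothing grows with n.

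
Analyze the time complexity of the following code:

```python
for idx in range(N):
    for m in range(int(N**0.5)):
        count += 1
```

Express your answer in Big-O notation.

Time complexity: O(n * sqrt(n)).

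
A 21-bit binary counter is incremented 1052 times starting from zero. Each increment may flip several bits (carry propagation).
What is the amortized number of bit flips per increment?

Bit i flips on every 2^i-th increment, so over 1052 increments bit i flips floor(1052/2^i) times. Summing over i: total flips < 2 * 1052. Amortized: < 2 = O(1) per increment.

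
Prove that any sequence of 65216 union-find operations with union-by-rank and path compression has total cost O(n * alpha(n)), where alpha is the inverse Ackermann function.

Using Tarjan's analysis with rank-based potential function. Union-by-rank keeps tree height O(log n). Path compression flattens paths during find. For n = 65216 operations, total cost is O(n * alpha(n)), effectively O(n) since alpha grows incredibly slowly.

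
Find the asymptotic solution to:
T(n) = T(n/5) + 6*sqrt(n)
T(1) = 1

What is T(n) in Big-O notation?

Each level contributes sqrt(n/5^k). Geometric series with ratio 1/sqrt(5) < 1 sums to O(sqrt(n)).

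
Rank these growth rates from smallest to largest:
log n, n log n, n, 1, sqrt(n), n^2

Ordered by growth rate: 1 < log n < sqrt(n) < n < n log n < n^2.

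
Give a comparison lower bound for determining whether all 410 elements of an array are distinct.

In the algebraic decision-tree model, the YES region for element distinctness on 410 elements has 410! connected components (one per ordering). Ben-Or's theorem then gives a lower bound of Omega(log(n!)) = Omega(n log n).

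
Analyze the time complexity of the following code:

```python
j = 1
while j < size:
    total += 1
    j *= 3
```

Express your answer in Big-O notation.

Time complexity: O(log n).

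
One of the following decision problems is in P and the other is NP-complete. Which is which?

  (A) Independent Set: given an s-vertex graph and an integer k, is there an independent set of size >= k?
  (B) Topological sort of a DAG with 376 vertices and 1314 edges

(A) is NP-complete: complement of Clique (with k part of the input).
(B) is P: DFS-based topological sort runs in O(V+E).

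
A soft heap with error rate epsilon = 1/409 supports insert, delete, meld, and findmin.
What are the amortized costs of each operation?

Soft heaps (Chazelle) allow up to an epsilon = 1/409 fraction of elements to have corrupted (raised) keys. Insert is O(log(1/epsilon)) = O(log 409) amortized -- the structure maintains heap-ordered binary trees of rank bounded by O(log(1/epsilon)). Meld concatenates root lists: O(1) amortized. Delete and findmin are O(1) amortized.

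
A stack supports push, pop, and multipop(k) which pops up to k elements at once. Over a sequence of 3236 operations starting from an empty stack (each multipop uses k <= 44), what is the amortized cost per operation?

Each element is pushed exactly once and popped at most once (whether by pop or as part of a multipop). So the total number of individual pops over the whole sequence is at most the number of pushes, which is at most 3236. Total work <= 2 * 3236, hence O(1) amortized per operation.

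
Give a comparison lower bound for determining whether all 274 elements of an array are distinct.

In the algebraic decision-tree model, the YES region for element distinctness on 274 elements has 274! connected components (one per ordering). Ben-Or's theorem then gives a lower bound of Omega(log(n!)) = Omega(n log n).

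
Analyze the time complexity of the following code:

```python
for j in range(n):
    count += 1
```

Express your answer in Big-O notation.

Time complexity: O(n).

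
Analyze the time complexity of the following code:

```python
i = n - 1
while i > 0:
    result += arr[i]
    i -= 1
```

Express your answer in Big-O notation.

Time complexity: O(n).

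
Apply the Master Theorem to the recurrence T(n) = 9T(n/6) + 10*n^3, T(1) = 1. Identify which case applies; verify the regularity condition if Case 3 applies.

a=9, b=6, f(n)=10*n^3.
log_6(9) = 1.226 < 3.
f(n) = Omega(n^(1.226+epsilon)) for some epsilon > 0, so Case 3 is the candidate.
Regularity: a*f(n/b) = 9*10*(n/6)^3 = (9/216)*10*n^3 <= c*f(n) with c = 9/216 < 1. Satisfied.
Case 3: T(n) = Theta(n^3).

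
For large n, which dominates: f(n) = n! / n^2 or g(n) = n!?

g(n) = n! grows faster: the ratio n!/(n!/n^2) = n^2 -> infinity.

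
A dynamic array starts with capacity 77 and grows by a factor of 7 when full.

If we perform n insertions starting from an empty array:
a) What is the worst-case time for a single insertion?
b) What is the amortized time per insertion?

(a) Worst-case single insertion: O(n) -- when the array is full at capacity c, the resize copies all c elements, and c can be Theta(n).
(b) Resizes happen at sizes 77, 539, 3773, ... Total copy cost for n insertions: 77 + 539 + ... = O(n) (geometric series with ratio 1/7). Amortized cost per insertion: O(n)/n = O(1).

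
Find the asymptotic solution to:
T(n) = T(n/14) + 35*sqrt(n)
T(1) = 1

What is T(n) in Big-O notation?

Each level contributes sqrt(n/14^k). Geometric series with ratio 1/sqrt(14) < 1 sums to O(sqrt(n)).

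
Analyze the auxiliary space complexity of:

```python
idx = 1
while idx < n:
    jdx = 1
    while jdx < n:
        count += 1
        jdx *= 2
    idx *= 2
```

Space complexity: O(1).
Only a constant amount of auxiliary storage is used; nothing grows with n.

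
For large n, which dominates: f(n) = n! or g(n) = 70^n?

f(n) = n! grows faster: n!/70^n -> infinity by Stirling.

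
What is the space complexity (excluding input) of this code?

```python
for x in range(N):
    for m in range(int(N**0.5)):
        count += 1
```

Space complexity: O(1).
Only a constant amount of auxiliary storage is used; nothing grows with n.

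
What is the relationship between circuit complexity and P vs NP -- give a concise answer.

A language is in P iff it has polynomial-size uniform circuit families. P/poly contains all languages decidable by polynomial-size circuits (even non-uniform). If NP is not in P/poly, then P != NP. Proving super-polynomial circuit lower bounds for an NP problem would separate P from NP.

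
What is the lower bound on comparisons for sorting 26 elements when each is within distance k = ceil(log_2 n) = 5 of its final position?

Partition the 26 positions into floor(n/k) blocks of k = 5 consecutive positions; any permutation within a block keeps every element within k of its final position, so there are at least (k!)^(n/k) distinguishable inputs. Lower bound: log_2((k!)^(n/k)) = (n/k) * log_2(k!) = Theta(n log k); with k = ceil(log_2 n), this is Omega(n log log n).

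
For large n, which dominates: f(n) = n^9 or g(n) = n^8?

f(n) = n^9 grows faster: n^9/n^8 = n^1 -> infinity.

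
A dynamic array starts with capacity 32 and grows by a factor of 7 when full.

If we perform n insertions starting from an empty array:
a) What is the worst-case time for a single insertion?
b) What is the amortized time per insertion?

(a) Worst-case single insertion: O(n) -- when the array is full at capacity c, the resize copies all c elements, and c can be Theta(n).
(b) Resizes happen at sizes 32, 224, 1568, ... Total copy cost for n insertions: 32 + 224 + ... = O(n) (geometric series with ratio 1/7). Amortized cost per insertion: O(n)/n = O(1).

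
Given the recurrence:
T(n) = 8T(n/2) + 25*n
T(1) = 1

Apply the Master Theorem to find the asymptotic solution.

a=8, b=2, f(n)=25*n. log_2(8) = 3. Case 1 of Master Theorem: T(n) = O(n^3).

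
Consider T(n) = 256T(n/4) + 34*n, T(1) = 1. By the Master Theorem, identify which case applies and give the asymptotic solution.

a=256, b=4, f(n)=34*n.
log_4(256) = 4 > 1.
Since f(n) = O(n^1) is polynomially smaller than n^4, Case 1 applies.
T(n) = Theta(n^4).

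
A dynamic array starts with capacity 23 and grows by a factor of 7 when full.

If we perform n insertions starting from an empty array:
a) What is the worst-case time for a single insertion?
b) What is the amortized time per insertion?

(a) Worst-case single insertion: O(n) -- when the array is full at capacity c, the resize copies all c elements, and c can be Theta(n).
(b) Resizes happen at sizes 23, 161, 1127, ... Total copy cost for n insertions: 23 + 161 + ... = O(n) (geometric series with ratio 1/7). Amortized cost per insertion: O(n)/n = O(1).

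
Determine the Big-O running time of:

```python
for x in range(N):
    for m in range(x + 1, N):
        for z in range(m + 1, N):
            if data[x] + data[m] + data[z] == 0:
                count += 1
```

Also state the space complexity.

Time complexity: O(n^3).
Space complexity: O(1).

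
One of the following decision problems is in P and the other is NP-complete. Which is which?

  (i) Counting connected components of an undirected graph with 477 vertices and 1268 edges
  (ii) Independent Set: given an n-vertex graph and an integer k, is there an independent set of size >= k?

(i) is P: BFS/DFS visits each vertex and edge once: O(V+E).
(ii) is NP-complete: complement of Clique (with k part of the input).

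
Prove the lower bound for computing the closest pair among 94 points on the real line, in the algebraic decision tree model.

Reduction from element distinctness: given 94 reals, the closest-pair distance is 0 iff two are equal. Element distinctness has an Omega(n log n) lower bound in the algebraic decision tree model (Ben-Or). Therefore closest pair on a line also requires Omega(n log n). Sorting then a linear scan achieves this.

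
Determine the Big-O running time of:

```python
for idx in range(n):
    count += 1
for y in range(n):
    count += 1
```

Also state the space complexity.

Time complexity: O(n).
Space complexity: O(1).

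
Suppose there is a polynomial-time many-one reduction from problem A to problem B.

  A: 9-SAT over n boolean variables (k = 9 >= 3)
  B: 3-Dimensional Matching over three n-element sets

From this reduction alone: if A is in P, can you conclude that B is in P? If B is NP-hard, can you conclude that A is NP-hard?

A poly-time reduction A <=_p B transfers tractability DOWN (B easy => A easy) and hardness UP (A hard => B hard), not the reverse.
From A in P, the reduction alone does NOT give B in P: any problem in P trivially reduces to SAT, yet SAT is not known to be in P.
From B NP-hard, the reduction alone does NOT give A NP-hard: again, easy problems reduce to hard ones.
(Here in fact A is NP-complete and B is NP-complete.)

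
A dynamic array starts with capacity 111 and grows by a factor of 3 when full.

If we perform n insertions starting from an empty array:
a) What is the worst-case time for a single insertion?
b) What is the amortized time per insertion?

(a) Worst-case single insertion: O(n) -- when the array is full at capacity c, the resize copies all c elements, and c can be Theta(n).
(b) Resizes happen at sizes 111, 333, 999, ... Total copy cost for n insertions: 111 + 333 + ... = O(n) (geometric series with ratio 1/3). Amortized cost per insertion: O(n)/n = O(1).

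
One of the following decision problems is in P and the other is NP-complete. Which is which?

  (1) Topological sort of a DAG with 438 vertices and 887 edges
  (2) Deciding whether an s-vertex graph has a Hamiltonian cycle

(1) is P: DFS-based topological sort runs in O(V+E).
(2) is NP-complete: one of Karp's 21 NP-complete problems.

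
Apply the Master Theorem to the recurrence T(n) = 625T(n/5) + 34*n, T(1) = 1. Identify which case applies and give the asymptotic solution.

a=625, b=5, f(n)=34*n.
log_5(625) = 4 > 1.
Since f(n) = O(n^1) is polynomially smaller than n^4, Case 1 applies.
T(n) = Theta(n^4).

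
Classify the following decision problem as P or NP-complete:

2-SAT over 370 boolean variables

This problem is in P: 2-SAT is solvable in linear time via implication-graph SCCs.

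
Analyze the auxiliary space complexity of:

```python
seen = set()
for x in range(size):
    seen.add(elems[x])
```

Space complexity: O(n).
Auxiliary storage grows linearly with the input size n in the worst case.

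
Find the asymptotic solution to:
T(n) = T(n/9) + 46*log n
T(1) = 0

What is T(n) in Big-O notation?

Each of the log_9(n) levels adds O(log n). T(n) = O(log^2 n).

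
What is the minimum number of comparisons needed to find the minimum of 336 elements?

Finding the minimum requires 335 comparisons, identical reasoning to finding the maximum. Each comparison eliminates one candidate.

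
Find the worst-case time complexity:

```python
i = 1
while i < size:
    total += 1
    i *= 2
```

Time complexity: O(log n).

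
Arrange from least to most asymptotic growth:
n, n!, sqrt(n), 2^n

Ordered by growth rate: sqrt(n) < n < 2^n < n!.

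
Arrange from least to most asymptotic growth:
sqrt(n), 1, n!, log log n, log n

Ordered by growth rate: 1 < log log n < log n < sqrt(n) < n!.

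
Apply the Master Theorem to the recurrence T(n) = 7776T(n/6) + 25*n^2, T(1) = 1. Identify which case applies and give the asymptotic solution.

a=7776, b=6, f(n)=25*n^2.
log_6(7776) = 5 > 2.
Since f(n) = O(n^2) is polynomially smaller than n^5, Case 1 applies.
T(n) = Theta(n^5).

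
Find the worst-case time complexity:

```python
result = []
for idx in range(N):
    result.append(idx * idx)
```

Time complexity: O(n).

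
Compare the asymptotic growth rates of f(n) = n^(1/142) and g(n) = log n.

f(n) = n^(1/142) grows faster: any positive power of n dominates log n.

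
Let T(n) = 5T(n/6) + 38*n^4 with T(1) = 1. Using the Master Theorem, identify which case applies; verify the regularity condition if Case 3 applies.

a=5, b=6, f(n)=38*n^4.
log_6(5) = 0.8982 < 4.
f(n) = Omega(n^(0.8982+epsilon)) for some epsilon > 0, so Case 3 is the candidate.
Regularity: a*f(n/b) = 5*38*(n/6)^4 = (5/1296)*38*n^4 <= c*f(n) with c = 5/1296 < 1. Satisfied.
Case 3: T(n) = Theta(n^4).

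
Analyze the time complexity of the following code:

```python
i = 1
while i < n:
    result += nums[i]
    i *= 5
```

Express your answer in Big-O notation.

Time complexity: O(log n).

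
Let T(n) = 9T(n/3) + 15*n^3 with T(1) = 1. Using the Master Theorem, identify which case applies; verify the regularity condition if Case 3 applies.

a=9, b=3, f(n)=15*n^3.
log_3(9) = 2 < 3.
f(n) = Omega(n^(2+epsilon)) for some epsilon > 0, so Case 3 is the candidate.
Regularity: a*f(n/b) = 9*15*(n/3)^3 = (9/27)*15*n^3 <= c*f(n) with c = 9/27 < 1. Satisfied.
Case 3: T(n) = Theta(n^3).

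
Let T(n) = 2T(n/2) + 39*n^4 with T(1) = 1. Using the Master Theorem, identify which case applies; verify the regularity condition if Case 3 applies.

a=2, b=2, f(n)=39*n^4.
log_2(2) = 1 < 4.
f(n) = Omega(n^(1+epsilon)) for some epsilon > 0, so Case 3 is the candidate.
Regularity: a*f(n/b) = 2*39*(n/2)^4 = (2/16)*39*n^4 <= c*f(n) with c = 2/16 < 1. Satisfied.
Case 3: T(n) = Theta(n^4).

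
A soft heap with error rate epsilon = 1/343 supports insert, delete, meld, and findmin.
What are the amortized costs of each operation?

Soft heaps (Chazelle) allow up to an epsilon = 1/343 fraction of elements to have corrupted (raised) keys. Insert is O(log(1/epsilon)) = O(log 343) amortized -- the structure maintains heap-ordered binary trees of rank bounded by O(log(1/epsilon)). Meld concatenates root lists: O(1) amortized. Delete and findmin are O(1) amortized.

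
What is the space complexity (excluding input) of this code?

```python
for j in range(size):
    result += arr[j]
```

Space complexity: O(1).
Only a constant amount of auxiliary storage is used; nothing grows with n.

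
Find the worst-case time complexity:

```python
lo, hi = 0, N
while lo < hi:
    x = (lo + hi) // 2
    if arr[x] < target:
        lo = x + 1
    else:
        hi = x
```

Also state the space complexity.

Time complexity: O(log n).
Space complexity: O(1).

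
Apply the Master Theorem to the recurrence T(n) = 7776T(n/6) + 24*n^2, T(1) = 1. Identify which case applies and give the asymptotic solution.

a=7776, b=6, f(n)=24*n^2.
log_6(7776) = 5 > 2.
Since f(n) = O(n^2) is polynomially smaller than n^5, Case 1 applies.
T(n) = Theta(n^5).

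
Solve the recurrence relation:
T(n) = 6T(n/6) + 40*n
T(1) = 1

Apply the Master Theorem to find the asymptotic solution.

a=6, b=6, f(n)=40*n. log_6(6) = 1. Case 2: T(n) = O(n log n).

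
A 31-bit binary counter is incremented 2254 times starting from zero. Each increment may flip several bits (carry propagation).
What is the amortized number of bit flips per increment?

Bit i flips on every 2^i-th increment, so over 2254 increments bit i flips floor(2254/2^i) times. Summing over i: total flips < 2 * 2254. Amortized: < 2 = O(1) per increment.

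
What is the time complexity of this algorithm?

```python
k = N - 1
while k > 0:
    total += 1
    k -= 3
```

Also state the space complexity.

Time complexity: O(n).
Space complexity: O(1).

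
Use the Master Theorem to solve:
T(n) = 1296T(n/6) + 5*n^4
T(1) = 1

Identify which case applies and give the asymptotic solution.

a=1296, b=6, f(n)=5*n^4.
log_6(1296) = 4, so n^(log_b(a)) = n^4.
f(n) = Theta(n^4), so Case 2 applies.
T(n) = Theta(n^4 log n).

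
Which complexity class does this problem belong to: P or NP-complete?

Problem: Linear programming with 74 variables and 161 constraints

This problem is in P: the ellipsoid and interior-point methods run in polynomial time.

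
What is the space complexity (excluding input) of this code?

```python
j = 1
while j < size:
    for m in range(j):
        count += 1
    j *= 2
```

Space complexity: O(1).
Only a constant amount of auxiliary storage is used; nothing grows with n.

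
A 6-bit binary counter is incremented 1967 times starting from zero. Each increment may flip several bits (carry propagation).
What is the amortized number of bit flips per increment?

Bit i flips on every 2^i-th increment, so over 1967 increments bit i flips floor(1967/2^i) times. Summing over i: total flips < 2 * 1967. Amortized: < 2 = O(1) per increment.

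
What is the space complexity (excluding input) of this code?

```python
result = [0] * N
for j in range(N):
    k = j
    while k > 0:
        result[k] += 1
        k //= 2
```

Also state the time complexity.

Space complexity: O(n).
Auxiliary storage grows linearly with the input size n in the worst case.
Time complexity: O(n log n).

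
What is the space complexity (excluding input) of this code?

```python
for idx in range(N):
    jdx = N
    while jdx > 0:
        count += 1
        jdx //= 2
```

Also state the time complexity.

Space complexity: O(1).
Only a constant amount of auxiliary storage is used; nothing grows with n.
Time complexity: O(n log n).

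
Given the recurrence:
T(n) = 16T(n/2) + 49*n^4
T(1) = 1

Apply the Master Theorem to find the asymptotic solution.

a=16, b=2, f(n)=49*n^4. log_2(16) = 4. Case 2: T(n) = O(n^4 log n).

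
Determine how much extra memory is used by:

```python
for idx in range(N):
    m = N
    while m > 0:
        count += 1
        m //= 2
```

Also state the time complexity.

Space complexity: O(1).
Only a constant amount of auxiliary storage is used; nothing grows with n.
Time complexity: O(n log n).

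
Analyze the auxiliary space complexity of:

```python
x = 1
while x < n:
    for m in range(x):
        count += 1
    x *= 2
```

Space complexity: O(1).
Only a constant amount of auxiliary storage is used; nothing grows with n.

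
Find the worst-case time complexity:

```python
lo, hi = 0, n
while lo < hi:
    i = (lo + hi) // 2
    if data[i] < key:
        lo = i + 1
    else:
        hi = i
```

Time complexity: O(log n).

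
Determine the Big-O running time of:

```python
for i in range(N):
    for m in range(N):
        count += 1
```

Time complexity: O(n^2).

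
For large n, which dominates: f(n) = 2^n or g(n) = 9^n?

g(n) = 9^n grows faster: (9/2)^n -> infinity since 9/2 > 1.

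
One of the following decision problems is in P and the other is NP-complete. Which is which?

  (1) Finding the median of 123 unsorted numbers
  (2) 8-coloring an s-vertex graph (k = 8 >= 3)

(1) is P: linear-time selection (median-of-medians) runs in O(n).
(2) is NP-complete: graph k-coloring for k>=3 is NP-complete by reduction from 3-SAT.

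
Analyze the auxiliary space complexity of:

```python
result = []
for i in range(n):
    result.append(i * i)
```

Space complexity: O(n).
Auxiliary storage grows linearly with the input size n in the worst case.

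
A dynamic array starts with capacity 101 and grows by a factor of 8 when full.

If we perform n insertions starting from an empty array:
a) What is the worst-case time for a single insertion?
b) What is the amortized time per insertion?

(a) Worst-case single insertion: O(n) -- when the array is full at capacity c, the resize copies all c elements, and c can be Theta(n).
(b) Resizes happen at sizes 101, 808, 6464, ... Total copy cost for n insertions: 101 + 808 + ... = O(n) (geometric series with ratio 1/8). Amortized cost per insertion: O(n)/n = O(1).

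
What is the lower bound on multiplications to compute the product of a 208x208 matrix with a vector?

A 208x208 matrix-vector product has 208 inner products of length 208. Output depends on all 208^2 = 43264 matrix entries. At least 43264 multiplications needed.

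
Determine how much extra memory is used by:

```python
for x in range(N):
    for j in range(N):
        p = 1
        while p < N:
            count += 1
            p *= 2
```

Space complexity: O(1).
Only a constant amount of auxiliary storage is used; nothing grows with n.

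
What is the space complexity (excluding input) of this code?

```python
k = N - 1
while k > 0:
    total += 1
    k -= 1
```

Space complexity: O(1).
Only a constant amount of auxiliary storage is used; nothing grows with n.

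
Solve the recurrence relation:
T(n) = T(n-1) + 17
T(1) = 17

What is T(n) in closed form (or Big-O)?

Unrolling: T(n) = T(n-1) + 17 = T(n-2) + 2*17 = ... = T(1) + (n-1)*17 = 17 + (n-1)*17 = 17n.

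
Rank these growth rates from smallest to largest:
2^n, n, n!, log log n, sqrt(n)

Ordered by growth rate: log log n < sqrt(n) < n < 2^n < n!.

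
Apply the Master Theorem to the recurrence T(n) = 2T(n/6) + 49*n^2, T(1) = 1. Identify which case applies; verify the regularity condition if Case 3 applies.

a=2, b=6, f(n)=49*n^2.
log_6(2) = 0.3869 < 2.
f(n) = Omega(n^(0.3869+epsilon)) for some epsilon > 0, so Case 3 is the candidate.
Regularity: a*f(n/b) = 2*49*(n/6)^2 = (2/36)*49*n^2 <= c*f(n) with c = 2/36 < 1. Satisfied.
Case 3: T(n) = Theta(n^2).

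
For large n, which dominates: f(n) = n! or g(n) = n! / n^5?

f(n) = n! grows faster: the ratio n!/(n!/n^5) = n^5 -> infinity.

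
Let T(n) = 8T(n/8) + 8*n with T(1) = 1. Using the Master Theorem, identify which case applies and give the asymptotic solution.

a=8, b=8, f(n)=8*n.
log_8(8) = 1, so n^(log_b(a)) = n.
f(n) = Theta(n), so Case 2 applies.
T(n) = Theta(n log n).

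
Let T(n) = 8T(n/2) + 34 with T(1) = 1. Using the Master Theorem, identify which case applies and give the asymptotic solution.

a=8, b=2, f(n)=34.
log_2(8) = 3 > 0.
Since f(n) = O(n^0) is polynomially smaller than n^3, Case 1 applies.
T(n) = Theta(n^3).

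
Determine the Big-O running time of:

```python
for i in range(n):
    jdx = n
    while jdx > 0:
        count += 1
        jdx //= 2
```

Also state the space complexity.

Time complexity: O(n log n).
Space complexity: O(1).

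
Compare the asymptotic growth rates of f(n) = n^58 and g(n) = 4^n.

g(n) = 4^n grows faster: any exponential with base > 1 dominates every polynomial.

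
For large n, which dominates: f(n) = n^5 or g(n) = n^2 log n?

f(n) = n^5 grows faster: n^5 / (n^2 log n) = n^3/log n -> infinity.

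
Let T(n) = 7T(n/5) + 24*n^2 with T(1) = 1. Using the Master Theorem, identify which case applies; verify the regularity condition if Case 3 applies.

a=7, b=5, f(n)=24*n^2.
log_5(7) = 1.209 < 2.
f(n) = Omega(n^(1.209+epsilon)) for some epsilon > 0, so Case 3 is the candidate.
Regularity: a*f(n/b) = 7*24*(n/5)^2 = (7/25)*24*n^2 <= c*f(n) with c = 7/25 < 1. Satisfied.
Case 3: T(n) = Theta(n^2).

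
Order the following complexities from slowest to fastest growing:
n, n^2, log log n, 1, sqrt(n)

Ordered by growth rate: 1 < log log n < sqrt(n) < n < n^2.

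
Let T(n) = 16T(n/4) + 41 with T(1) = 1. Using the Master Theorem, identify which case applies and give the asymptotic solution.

a=16, b=4, f(n)=41.
log_4(16) = 2 > 0.
Since f(n) = O(n^0) is polynomially smaller than n^2, Case 1 applies.
T(n) = Theta(n^2).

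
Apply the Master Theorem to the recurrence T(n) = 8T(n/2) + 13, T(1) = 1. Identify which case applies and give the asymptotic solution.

a=8, b=2, f(n)=13.
log_2(8) = 3 > 0.
Since f(n) = O(n^0) is polynomially smaller than n^3, Case 1 applies.
T(n) = Theta(n^3).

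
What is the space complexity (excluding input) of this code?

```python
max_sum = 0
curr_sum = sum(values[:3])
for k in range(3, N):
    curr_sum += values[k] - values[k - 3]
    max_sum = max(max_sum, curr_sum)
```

Space complexity: O(1).
Only a constant amount of auxiliary storage is used; nothing grows with n.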